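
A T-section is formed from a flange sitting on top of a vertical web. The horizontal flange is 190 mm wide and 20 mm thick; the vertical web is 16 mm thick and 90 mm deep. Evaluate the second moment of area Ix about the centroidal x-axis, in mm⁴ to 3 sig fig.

Ix ≈ 4.26 × 10⁶ mm⁴

Split into non-overlapping primitives; take the origin at the lower-left of the bounding box.
Flange: 190 × 20, A = 3 800 mm², y = 100 mm, Ī = 126 667 mm⁴.
Web: 16 × 90, A = 1 440 mm², y = 45 mm, Ī = 972 000 mm⁴.
Centroid: ȳ = ΣA·y / ΣA = 84.885 mm.
Transfer each piece to the centroidal x-axis using Ī + A·d² with d = y − 84.885:
  flange: d = 15.115 mm → contributes +994 770 mm⁴
  web: d = -39.885 mm → contributes +3 262 828 mm⁴
Total I = 4 257 598 mm⁴.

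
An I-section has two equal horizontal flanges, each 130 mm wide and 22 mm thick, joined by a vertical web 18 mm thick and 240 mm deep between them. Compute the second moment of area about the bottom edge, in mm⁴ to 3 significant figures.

Decompose the section into non-overlapping parts with the origin at the bottom-left of its bounding rectangle.
Bottom flange: 130 × 22, A = 2 860 mm², y = 11 mm, Ī = 115 353 mm⁴.
Web: 18 × 240, A = 4 320 mm², y = 142 mm, Ī = 20 736 000 mm⁴.
Top flange: 130 × 22, A = 2 860 mm², y = 273 mm, Ī = 115 353 mm⁴.
Transfer each piece to a horizontal axis along the bottom face using Ī + A·d² with d = y − 0:
  bottom flange: d = 11 mm → contributes +461 413 mm⁴
  web: d = 142 mm → contributes +107 844 480 mm⁴
  top flange: d = 273 mm → contributes +213 268 293 mm⁴
Total I = 321 574 187 mm⁴.

I_base ≈ 3.22 × 10⁸ mm⁴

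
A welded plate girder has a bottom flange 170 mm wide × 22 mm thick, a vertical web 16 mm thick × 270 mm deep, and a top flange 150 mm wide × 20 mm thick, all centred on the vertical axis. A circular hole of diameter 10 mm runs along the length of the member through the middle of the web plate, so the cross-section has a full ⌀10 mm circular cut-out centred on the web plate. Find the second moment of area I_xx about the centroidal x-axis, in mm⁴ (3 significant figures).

I_xx ≈ 1.68 × 10⁸ mm⁴

Treat the section as a set of non-overlapping primitives; coordinates are from the bounding-box lower-left.
Bottom plate: 170 × 22, A = 3 740 mm², y = 11 mm, Ī = 150 847 mm⁴.
Web plate: 16 × 270, A = 4 320 mm², y = 157 mm, Ī = 26 244 000 mm⁴.
Top plate: 150 × 20, A = 3 000 mm², y = 302 mm, Ī = 100 000 mm⁴.
Hole (subtracted): ⌀10, A = 78.54 mm², y = 157 mm, Ī = 490.87 mm⁴.
Centroid: ȳ = ΣA·y / ΣA = 146.89 mm.
Transfer each piece to the centroidal x-axis using Ī + A·d² with d = y − 146.89:
  bottom plate: d = -135.89 mm → contributes +69 212 417 mm⁴
  web plate: d = 10.112 mm → contributes +26 685 695 mm⁴
  top plate: d = 155.11 mm → contributes +72 278 814 mm⁴
  hole: d = 10.112 mm → contributes −8521.1 mm⁴
Total I = 168 168 405 mm⁴.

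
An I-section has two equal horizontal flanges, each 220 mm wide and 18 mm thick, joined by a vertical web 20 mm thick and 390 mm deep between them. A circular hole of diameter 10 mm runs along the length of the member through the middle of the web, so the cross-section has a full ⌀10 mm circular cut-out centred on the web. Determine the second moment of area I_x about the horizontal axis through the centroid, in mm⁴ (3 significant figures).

Break the section into simple shapes (no overlaps), measuring from the bottom-left corner of the bounding box.
Bottom flange: 220 × 18, A = 3 960 mm², y = 9 mm, Ī = 106 920 mm⁴.
Web: 20 × 390, A = 7 800 mm², y = 213 mm, Ī = 98 865 000 mm⁴.
Top flange: 220 × 18, A = 3 960 mm², y = 417 mm, Ī = 106 920 mm⁴.
Hole (subtracted): ⌀10, A = 78.54 mm², y = 213 mm, Ī = 490.87 mm⁴.
By symmetry the centroid is at mid-height, ȳ = 213 mm.
Transfer each piece to the horizontal axis through the centroid using Ī + A·d² with d = y − 213:
  bottom flange: d = -204 mm → contributes +164 906 280 mm⁴
  web: d = 0 mm → contributes +98 865 000 mm⁴
  top flange: d = 204 mm → contributes +164 906 280 mm⁴
  hole: d = 0 mm → contributes −490.87 mm⁴
Total I = 428 677 069 mm⁴.

I_x ≈ 4.29 × 10⁸ mm⁴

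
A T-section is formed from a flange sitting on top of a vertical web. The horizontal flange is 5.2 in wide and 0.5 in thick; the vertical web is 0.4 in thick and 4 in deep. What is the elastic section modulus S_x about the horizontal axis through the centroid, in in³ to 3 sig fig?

Treat the section as a set of non-overlapping primitives; coordinates are from the bounding-box lower-left.
Flange: 5.2 × 0.5, A = 2.6 in², y = 4.25 in, Ī = 0.054167 in⁴.
Web: 0.4 × 4, A = 1.6 in², y = 2 in, Ī = 2.1333 in⁴.
Centroid: ȳ = ΣA·y / ΣA = 3.3929 in.
Transfer each piece to the horizontal axis through the centroid using Ī + A·d² with d = y − 3.3929:
  flange: d = 0.85714 in → contributes +1.9644 in⁴
  web: d = -1.3929 in → contributes +5.2374 in⁴
Total I = 7.2018 in⁴.
Extreme fibre distance c = 3.3929 in; S = I/c = 2.1226 in³.

S_x ≈ 2.12 in³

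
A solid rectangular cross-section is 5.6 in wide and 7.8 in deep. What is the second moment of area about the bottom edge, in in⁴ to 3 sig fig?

The section: 5.6 × 7.8, A = 43.68 in², y = 3.9 in, Ī = 221.46 in⁴.
Transfer it to the bottom edge using Ī + A·d² with d = y − 0:
  the section: d = 3.9 in → contributes +885.83 in⁴
Total I = 885.83 in⁴.

I_base ≈ 886 in⁴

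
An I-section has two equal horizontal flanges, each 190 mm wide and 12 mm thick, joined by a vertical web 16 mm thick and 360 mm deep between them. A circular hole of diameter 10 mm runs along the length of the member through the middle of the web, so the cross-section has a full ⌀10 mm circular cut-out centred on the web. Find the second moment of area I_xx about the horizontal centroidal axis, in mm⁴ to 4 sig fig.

I_xx ≈ 2.200 × 10⁸ mm⁴

Split into non-overlapping primitives; take the origin at the lower-left of the bounding box.
Bottom flange: 190 × 12, A = 2 280 mm², y = 6 mm, Ī = 27 360 mm⁴.
Web: 16 × 360, A = 5 760 mm², y = 192 mm, Ī = 62 208 000 mm⁴.
Top flange: 190 × 12, A = 2 280 mm², y = 378 mm, Ī = 27 360 mm⁴.
Hole (subtracted): ⌀10, A = 78.5398 mm², y = 192 mm, Ī = 490.874 mm⁴.
By symmetry the centroid is at mid-height, ȳ = 192 mm.
Transfer each piece to the horizontal centroidal axis using Ī + A·d² with d = y − 192:
  bottom flange: d = -186 mm → contributes +78 906 240 mm⁴
  web: d = 0 mm → contributes +62 208 000 mm⁴
  top flange: d = 186 mm → contributes +78 906 240 mm⁴
  hole: d = 0 mm → contributes −490.874 mm⁴
Total I = 220 019 989 mm⁴.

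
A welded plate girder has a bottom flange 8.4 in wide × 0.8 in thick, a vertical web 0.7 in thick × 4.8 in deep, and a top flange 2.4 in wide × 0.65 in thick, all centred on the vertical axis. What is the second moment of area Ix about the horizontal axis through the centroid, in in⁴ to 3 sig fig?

Treat the section as a set of non-overlapping primitives; coordinates are from the bounding-box lower-left.
Bottom plate: 8.4 × 0.8, A = 6.72 in², y = 0.4 in, Ī = 0.3584 in⁴.
Web plate: 0.7 × 4.8, A = 3.36 in², y = 3.2 in, Ī = 6.4512 in⁴.
Top plate: 2.4 × 0.65, A = 1.56 in², y = 5.925 in, Ī = 0.054925 in⁴.
Centroid: ȳ = ΣA·y / ΣA = 1.9487 in.
Transfer each piece to the horizontal axis through the centroid using Ī + A·d² with d = y − 1.9487:
  bottom plate: d = -1.5487 in → contributes +16.476 in⁴
  web plate: d = 1.2513 in → contributes +11.712 in⁴
  top plate: d = 3.9763 in → contributes +24.72 in⁴
Total I = 52.908 in⁴.

Ix ≈ 52.9 in⁴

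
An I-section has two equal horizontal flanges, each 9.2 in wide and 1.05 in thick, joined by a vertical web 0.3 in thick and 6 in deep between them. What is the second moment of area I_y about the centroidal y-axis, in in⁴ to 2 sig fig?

Break the section into simple shapes (no overlaps), measuring from the bottom-left corner of the bounding box.
Bottom flange: 9.2 × 1.05, A = 9.66 in², x = 4.6 in, Ī = 68.14 in⁴.
Web: 0.3 × 6, A = 1.8 in², x = 4.6 in, Ī = 0.0135 in⁴.
Top flange: 9.2 × 1.05, A = 9.66 in², x = 4.6 in, Ī = 68.14 in⁴.
By symmetry the centroid is at mid-width, x̄ = 4.6 in.
All pieces are centred on the centroidal y-axis, so I = ΣĪ = 136.3 in⁴.

I_y ≈ 140 in⁴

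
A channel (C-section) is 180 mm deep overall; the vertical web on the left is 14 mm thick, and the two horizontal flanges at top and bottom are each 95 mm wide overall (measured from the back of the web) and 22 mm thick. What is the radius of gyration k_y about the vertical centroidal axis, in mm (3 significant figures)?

Decompose the section into non-overlapping parts with the origin at the bottom-left of its bounding rectangle.
Web: 14 × 180, A = 2 520 mm², x = 7 mm, Ī = 41 160 mm⁴.
Top flange (beyond web): 81 × 22, A = 1 782 mm², x = 54.5 mm, Ī = 974 309 mm⁴.
Bottom flange (beyond web): 81 × 22, A = 1 782 mm², x = 54.5 mm, Ī = 974 309 mm⁴.
Centroid: x̄ = ΣA·x / ΣA = 34.825 mm.
Transfer each piece to the vertical centroidal axis using Ī + A·d² with d = x − 34.825:
  web: d = -27.825 mm → contributes +1 992 283 mm⁴
  top flange (beyond web): d = 19.675 mm → contributes +1 664 100 mm⁴
  bottom flange (beyond web): d = 19.675 mm → contributes +1 664 100 mm⁴
Total I = 5 320 483 mm⁴.
Radius of gyration: k = √(I/A) = √(5 320 483 / 6 084) = 29.572 mm.

k_y ≈ 29.6 mm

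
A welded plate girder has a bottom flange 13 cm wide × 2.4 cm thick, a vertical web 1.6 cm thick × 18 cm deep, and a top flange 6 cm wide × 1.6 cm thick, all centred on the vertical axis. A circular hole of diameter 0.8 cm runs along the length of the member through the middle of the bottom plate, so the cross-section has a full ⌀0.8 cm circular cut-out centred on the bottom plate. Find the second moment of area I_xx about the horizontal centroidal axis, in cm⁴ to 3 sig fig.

Treat the section as a set of non-overlapping primitives; coordinates are from the bounding-box lower-left.
Bottom plate: 13 × 2.4, A = 31.2 cm², y = 1.2 cm, Ī = 14.976 cm⁴.
Web plate: 1.6 × 18, A = 28.8 cm², y = 11.4 cm, Ī = 777.6 cm⁴.
Top plate: 6 × 1.6, A = 9.6 cm², y = 21.2 cm, Ī = 2.048 cm⁴.
Hole (subtracted): ⌀0.8, A = 0.50265 cm², y = 1.2 cm, Ī = 0.020106 cm⁴.
Centroid: ȳ = ΣA·y / ΣA = 8.2301 cm.
Transfer each piece to the horizontal centroidal axis using Ī + A·d² with d = y − 8.2301:
  bottom plate: d = -7.0301 cm → contributes +1556.9 cm⁴
  web plate: d = 3.1699 cm → contributes +1 067 cm⁴
  top plate: d = 12.97 cm → contributes +1616.9 cm⁴
  hole: d = -7.0301 cm → contributes −24.862 cm⁴
Total I = 4 216 cm⁴.

I_xx ≈ 4220 cm⁴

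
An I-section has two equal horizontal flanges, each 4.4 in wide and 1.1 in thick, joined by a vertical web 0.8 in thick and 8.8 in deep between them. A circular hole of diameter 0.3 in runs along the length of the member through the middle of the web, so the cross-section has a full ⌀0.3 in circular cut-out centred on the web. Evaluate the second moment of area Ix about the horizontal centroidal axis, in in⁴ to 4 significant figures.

Treat the section as a set of non-overlapping primitives; coordinates are from the bounding-box lower-left.
Bottom flange: 4.4 × 1.1, A = 4.84 in², y = 0.55 in, Ī = 0.488033 in⁴.
Web: 0.8 × 8.8, A = 7.04 in², y = 5.5 in, Ī = 45.4315 in⁴.
Top flange: 4.4 × 1.1, A = 4.84 in², y = 10.45 in, Ī = 0.488033 in⁴.
Hole (subtracted): ⌀0.3, A = 0.0706858 in², y = 5.5 in, Ī = 0.000397608 in⁴.
By symmetry the centroid is at mid-height, ȳ = 5.5 in.
Transfer each piece to the horizontal centroidal axis using Ī + A·d² with d = y − 5.5:
  bottom flange: d = -4.95 in → contributes +119.08 in⁴
  web: d = 0 in → contributes +45.4315 in⁴
  top flange: d = 4.95 in → contributes +119.08 in⁴
  hole: d = 0 in → contributes −0.000397608 in⁴
Total I = 283.591 in⁴.

Ix ≈ 283.6 in⁴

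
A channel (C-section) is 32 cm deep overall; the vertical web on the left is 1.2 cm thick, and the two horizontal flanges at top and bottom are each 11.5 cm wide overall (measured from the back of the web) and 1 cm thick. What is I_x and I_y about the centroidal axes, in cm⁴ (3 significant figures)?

Decompose the section into non-overlapping parts with the origin at the bottom-left of its bounding rectangle.
Web: 1.2 × 32, A = 38.4 cm², y = 16 cm, Ī = 3276.8 cm⁴.
Top flange (beyond web): 10.3 × 1, A = 10.3 cm², y = 31.5 cm, Ī = 0.85833 cm⁴.
Bottom flange (beyond web): 10.3 × 1, A = 10.3 cm², y = 0.5 cm, Ī = 0.85833 cm⁴.
By symmetry the centroid is at mid-height, ȳ = 16 cm.
Transfer each piece to the centroidal x-axis using Ī + A·d² with d = y − 16:
  web: d = 0 cm → contributes +3276.8 cm⁴
  top flange (beyond web): d = 15.5 cm → contributes +2475.4 cm⁴
  bottom flange (beyond web): d = -15.5 cm → contributes +2475.4 cm⁴
Total I = 8227.7 cm⁴.
For the y-axis: x̄ = 2.6076 cm.
Repeating about the centroidal y-axis gives I_y = 630.01 cm⁴.

I_x ≈ 8230 cm⁴, I_y ≈ 630 cm⁴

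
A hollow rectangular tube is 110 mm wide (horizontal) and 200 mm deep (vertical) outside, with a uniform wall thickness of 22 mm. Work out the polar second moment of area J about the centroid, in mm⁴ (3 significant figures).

Treat the section as a set of non-overlapping primitives; coordinates are from the bounding-box lower-left.
Outer rectangle: 110 × 200, A = 22 000 mm², y = 100 mm, Ī = 73 333 333 mm⁴.
Inner void (subtracted): 66 × 156, A = 10 296 mm², y = 100 mm, Ī = 20 880 288 mm⁴.
By symmetry the centroid is at mid-height, ȳ = 100 mm.
All pieces are centred on the centroidal x-axis, so I = ΣĪ (holes subtracted) = 52 453 045 mm⁴.
Repeating about the centroidal y-axis gives I_y = 18 445 885 mm⁴.
Polar second moment: J = I_x + I_y = 70 898 931 mm⁴.

J ≈ 7.09 × 10⁷ mm⁴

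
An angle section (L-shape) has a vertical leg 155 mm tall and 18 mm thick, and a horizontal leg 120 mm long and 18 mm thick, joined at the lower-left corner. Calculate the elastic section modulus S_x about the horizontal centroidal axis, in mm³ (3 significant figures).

S_x ≈ 1.03 × 10⁵ mm³

Decompose the section into non-overlapping parts with the origin at the bottom-left of its bounding rectangle.
Vertical leg: 18 × 155, A = 2 790 mm², y = 77.5 mm, Ī = 5 585 813 mm⁴.
Horizontal leg (remainder): 102 × 18, A = 1 836 mm², y = 9 mm, Ī = 49 572 mm⁴.
Centroid: ȳ = ΣA·y / ΣA = 50.313 mm.
Transfer each piece to the horizontal centroidal axis using Ī + A·d² with d = y − 50.313:
  vertical leg: d = 27.187 mm → contributes +7 647 959 mm⁴
  horizontal leg (remainder): d = -41.313 mm → contributes +3 183 225 mm⁴
Total I = 10 831 184 mm⁴.
Extreme fibre distance c = 104.69 mm; S = I/c = 103 463 mm³.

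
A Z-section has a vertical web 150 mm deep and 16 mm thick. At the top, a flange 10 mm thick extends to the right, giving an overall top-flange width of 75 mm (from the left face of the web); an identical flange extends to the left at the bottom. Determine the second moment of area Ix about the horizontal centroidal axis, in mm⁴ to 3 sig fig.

Ix ≈ 1.03 × 10⁷ mm⁴

Decompose the section into non-overlapping parts with the origin at the bottom-left of its bounding rectangle.
Web: 16 × 150, A = 2 400 mm², y = 75 mm, Ī = 4 500 000 mm⁴.
Top flange (beyond web): 59 × 10, A = 590 mm², y = 145 mm, Ī = 4916.7 mm⁴.
Bottom flange (beyond web): 59 × 10, A = 590 mm², y = 5 mm, Ī = 4916.7 mm⁴.
Centroid: ȳ = ΣA·y / ΣA = 75 mm.
Transfer each piece to the horizontal centroidal axis using Ī + A·d² with d = y − 75:
  web: d = 0 mm → contributes +4 500 000 mm⁴
  top flange (beyond web): d = 70 mm → contributes +2 895 917 mm⁴
  bottom flange (beyond web): d = -70 mm → contributes +2 895 917 mm⁴
Total I = 10 291 833 mm⁴.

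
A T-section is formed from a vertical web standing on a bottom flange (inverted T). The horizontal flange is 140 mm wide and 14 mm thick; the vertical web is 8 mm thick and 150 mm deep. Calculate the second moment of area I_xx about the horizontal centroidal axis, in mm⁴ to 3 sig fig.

I_xx ≈ 7.29 × 10⁶ mm⁴

Treat the section as a set of non-overlapping primitives; coordinates are from the bounding-box lower-left.
Flange: 140 × 14, A = 1 960 mm², y = 7 mm, Ī = 32 013 mm⁴.
Web: 8 × 150, A = 1 200 mm², y = 89 mm, Ī = 2 250 000 mm⁴.
Centroid: ȳ = ΣA·y / ΣA = 38.139 mm.
Transfer each piece to the horizontal centroidal axis using Ī + A·d² with d = y − 38.139:
  flange: d = -31.139 mm → contributes +1 932 532 mm⁴
  web: d = 50.861 mm → contributes +5 354 180 mm⁴
Total I = 7 286 712 mm⁴.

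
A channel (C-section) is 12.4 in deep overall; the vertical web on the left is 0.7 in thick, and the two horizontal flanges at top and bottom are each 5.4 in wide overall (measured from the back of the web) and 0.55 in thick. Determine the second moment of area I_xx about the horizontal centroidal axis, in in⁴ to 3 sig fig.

Treat the section as a set of non-overlapping primitives; coordinates are from the bounding-box lower-left.
Web: 0.7 × 12.4, A = 8.68 in², y = 6.2 in, Ī = 111.22 in⁴.
Top flange (beyond web): 4.7 × 0.55, A = 2.585 in², y = 12.125 in, Ī = 0.065164 in⁴.
Bottom flange (beyond web): 4.7 × 0.55, A = 2.585 in², y = 0.275 in, Ī = 0.065164 in⁴.
By symmetry the centroid is at mid-height, ȳ = 6.2 in.
Transfer each piece to the horizontal centroidal axis using Ī + A·d² with d = y − 6.2:
  web: d = 0 in → contributes +111.22 in⁴
  top flange (beyond web): d = 5.925 in → contributes +90.813 in⁴
  bottom flange (beyond web): d = -5.925 in → contributes +90.813 in⁴
Total I = 292.85 in⁴.

I_xx ≈ 293 in⁴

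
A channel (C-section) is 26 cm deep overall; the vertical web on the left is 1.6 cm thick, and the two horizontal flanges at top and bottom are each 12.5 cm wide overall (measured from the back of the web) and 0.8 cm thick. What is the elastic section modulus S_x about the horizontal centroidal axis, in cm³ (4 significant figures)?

Treat the section as a set of non-overlapping primitives; coordinates are from the bounding-box lower-left.
Web: 1.6 × 26, A = 41.6 cm², y = 13 cm, Ī = 2343.47 cm⁴.
Top flange (beyond web): 10.9 × 0.8, A = 8.72 cm², y = 25.6 cm, Ī = 0.465067 cm⁴.
Bottom flange (beyond web): 10.9 × 0.8, A = 8.72 cm², y = 0.4 cm, Ī = 0.465067 cm⁴.
By symmetry the centroid is at mid-height, ȳ = 13 cm.
Transfer each piece to the horizontal centroidal axis using Ī + A·d² with d = y − 13:
  web: d = 0 cm → contributes +2343.47 cm⁴
  top flange (beyond web): d = 12.6 cm → contributes +1384.85 cm⁴
  bottom flange (beyond web): d = -12.6 cm → contributes +1384.85 cm⁴
Total I = 5113.17 cm⁴.
Extreme fibre distance c = 13 cm; S = I/c = 393.321 cm³.

S_x ≈ 393.3 cm³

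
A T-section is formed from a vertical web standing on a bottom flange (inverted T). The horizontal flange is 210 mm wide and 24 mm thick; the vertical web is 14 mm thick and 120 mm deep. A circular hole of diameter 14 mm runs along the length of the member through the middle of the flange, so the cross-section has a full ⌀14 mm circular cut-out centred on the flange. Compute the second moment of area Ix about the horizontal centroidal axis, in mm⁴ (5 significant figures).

Break the section into simple shapes (no overlaps), measuring from the bottom-left corner of the bounding box.
Flange: 210 × 24, A = 5 040 mm², y = 12 mm, Ī = 241 920 mm⁴.
Web: 14 × 120, A = 1 680 mm², y = 84 mm, Ī = 2 016 000 mm⁴.
Hole (subtracted): ⌀14, A = 153.938 mm², y = 12 mm, Ī = 1885.741 mm⁴.
Centroid: ȳ = ΣA·y / ΣA = 30.422 mm.
Transfer each piece to the horizontal centroidal axis using Ī + A·d² with d = y − 30.422:
  flange: d = -18.422 mm → contributes +1 952 345 mm⁴
  web: d = 53.578 mm → contributes +6 838 611 mm⁴
  hole: d = -18.422 mm → contributes −54127.71 mm⁴
Total I = 8 736 829 mm⁴.

Ix ≈ 8.7368 × 10⁶ mm⁴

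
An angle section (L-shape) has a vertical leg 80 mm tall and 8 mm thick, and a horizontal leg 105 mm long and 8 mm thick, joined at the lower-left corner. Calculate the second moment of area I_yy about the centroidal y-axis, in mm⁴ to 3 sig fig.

I_yy ≈ 1.58 × 10⁶ mm⁴

Treat the section as a set of non-overlapping primitives; coordinates are from the bounding-box lower-left.
Vertical leg: 8 × 80, A = 640 mm², x = 4 mm, Ī = 3413.3 mm⁴.
Horizontal leg (remainder): 97 × 8, A = 776 mm², x = 56.5 mm, Ī = 608 449 mm⁴.
Centroid: x̄ = ΣA·x / ΣA = 32.771 mm.
Transfer each piece to the centroidal y-axis using Ī + A·d² with d = x − 32.771:
  vertical leg: d = -28.771 mm → contributes +533 193 mm⁴
  horizontal leg (remainder): d = 23.729 mm → contributes +1 045 381 mm⁴
Total I = 1 578 574 mm⁴.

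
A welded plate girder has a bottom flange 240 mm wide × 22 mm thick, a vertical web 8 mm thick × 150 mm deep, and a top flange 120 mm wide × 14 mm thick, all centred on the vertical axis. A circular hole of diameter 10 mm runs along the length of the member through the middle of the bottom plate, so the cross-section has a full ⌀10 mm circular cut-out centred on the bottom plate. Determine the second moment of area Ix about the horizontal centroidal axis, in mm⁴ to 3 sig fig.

Treat the section as a set of non-overlapping primitives; coordinates are from the bounding-box lower-left.
Bottom plate: 240 × 22, A = 5 280 mm², y = 11 mm, Ī = 212 960 mm⁴.
Web plate: 8 × 150, A = 1 200 mm², y = 97 mm, Ī = 2 250 000 mm⁴.
Top plate: 120 × 14, A = 1 680 mm², y = 179 mm, Ī = 27 440 mm⁴.
Hole (subtracted): ⌀10, A = 78.54 mm², y = 11 mm, Ī = 490.87 mm⁴.
Centroid: ȳ = ΣA·y / ΣA = 58.694 mm.
Transfer each piece to the horizontal centroidal axis using Ī + A·d² with d = y − 58.694:
  bottom plate: d = -47.694 mm → contributes +12 223 646 mm⁴
  web plate: d = 38.306 mm → contributes +4 010 787 mm⁴
  top plate: d = 120.31 mm → contributes +24 342 835 mm⁴
  hole: d = -47.694 mm → contributes −179 149 mm⁴
Total I = 40 398 118 mm⁴.

Ix ≈ 4.04 × 10⁷ mm⁴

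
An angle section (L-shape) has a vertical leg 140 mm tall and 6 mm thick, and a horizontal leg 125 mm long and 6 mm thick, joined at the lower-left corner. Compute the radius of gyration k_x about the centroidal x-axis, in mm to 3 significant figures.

k_x ≈ 44.7 mm

Treat the section as a set of non-overlapping primitives; coordinates are from the bounding-box lower-left.
Vertical leg: 6 × 140, A = 840 mm², y = 70 mm, Ī = 1 372 000 mm⁴.
Horizontal leg (remainder): 119 × 6, A = 714 mm², y = 3 mm, Ī = 2 142 mm⁴.
Centroid: ȳ = ΣA·y / ΣA = 39.216 mm.
Transfer each piece to the centroidal x-axis using Ī + A·d² with d = y − 39.216:
  vertical leg: d = 30.784 mm → contributes +2 168 019 mm⁴
  horizontal leg (remainder): d = -36.216 mm → contributes +938 635 mm⁴
Total I = 3 106 653 mm⁴.
Radius of gyration: k = √(I/A) = √(3 106 653 / 1 554) = 44.712 mm.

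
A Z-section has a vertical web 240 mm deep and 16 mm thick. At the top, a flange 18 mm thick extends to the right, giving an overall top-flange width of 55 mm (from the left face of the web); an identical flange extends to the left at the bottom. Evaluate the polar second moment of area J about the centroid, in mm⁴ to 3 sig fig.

J ≈ 3.71 × 10⁷ mm⁴

Treat the section as a set of non-overlapping primitives; coordinates are from the bounding-box lower-left.
Web: 16 × 240, A = 3 840 mm², y = 120 mm, Ī = 18 432 000 mm⁴.
Top flange (beyond web): 39 × 18, A = 702 mm², y = 231 mm, Ī = 18 954 mm⁴.
Bottom flange (beyond web): 39 × 18, A = 702 mm², y = 9 mm, Ī = 18 954 mm⁴.
Centroid: ȳ = ΣA·y / ΣA = 120 mm.
Transfer each piece to the centroidal x-axis using Ī + A·d² with d = y − 120:
  web: d = 0 mm → contributes +18 432 000 mm⁴
  top flange (beyond web): d = 111 mm → contributes +8 668 296 mm⁴
  bottom flange (beyond web): d = -111 mm → contributes +8 668 296 mm⁴
Total I = 35 768 592 mm⁴.
For the y-axis: x̄ = 47 mm.
Repeating about the centroidal y-axis gives I_y = 1 321 652 mm⁴.
Polar second moment: J = I_x + I_y = 37 090 244 mm⁴.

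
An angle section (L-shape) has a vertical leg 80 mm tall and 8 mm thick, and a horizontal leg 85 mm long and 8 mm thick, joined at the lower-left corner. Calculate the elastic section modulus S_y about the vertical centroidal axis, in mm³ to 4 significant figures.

S_y ≈ 1.454 × 10⁴ mm³

Treat the section as a set of non-overlapping primitives; coordinates are from the bounding-box lower-left.
Vertical leg: 8 × 80, A = 640 mm², x = 4 mm, Ī = 3413.33 mm⁴.
Horizontal leg (remainder): 77 × 8, A = 616 mm², x = 46.5 mm, Ī = 304 355 mm⁴.
Centroid: x̄ = ΣA·x / ΣA = 24.8439 mm.
Transfer each piece to the vertical centroidal axis using Ī + A·d² with d = x − 24.8439:
  vertical leg: d = -20.8439 mm → contributes +281 474 mm⁴
  horizontal leg (remainder): d = 21.6561 mm → contributes +593 250 mm⁴
Total I = 874 724 mm⁴.
Extreme fibre distance c = 60.1561 mm; S = I/c = 14540.9 mm³.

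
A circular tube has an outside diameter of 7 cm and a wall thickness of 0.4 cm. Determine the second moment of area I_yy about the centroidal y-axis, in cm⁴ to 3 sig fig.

I_yy ≈ 45.3 cm⁴

Split into non-overlapping primitives; take the origin at the lower-left of the bounding box.
Outer circle: ⌀7, A = 38.485 cm², x = 3.5 cm, Ī = 117.86 cm⁴.
Bore (subtracted): ⌀6.2, A = 30.191 cm², x = 3.5 cm, Ī = 72.533 cm⁴.
By symmetry the centroid is at mid-width, x̄ = 3.5 cm.
All pieces are centred on the centroidal y-axis, so I = ΣĪ (holes subtracted) = 45.326 cm⁴.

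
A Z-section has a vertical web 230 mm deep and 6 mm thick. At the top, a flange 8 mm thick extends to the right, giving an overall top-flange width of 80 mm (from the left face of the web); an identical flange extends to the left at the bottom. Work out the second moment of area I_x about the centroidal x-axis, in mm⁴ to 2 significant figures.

Decompose the section into non-overlapping parts with the origin at the bottom-left of its bounding rectangle.
Web: 6 × 230, A = 1 380 mm², y = 115 mm, Ī = 6 083 500 mm⁴.
Top flange (beyond web): 74 × 8, A = 592 mm², y = 226 mm, Ī = 3 157 mm⁴.
Bottom flange (beyond web): 74 × 8, A = 592 mm², y = 4 mm, Ī = 3 157 mm⁴.
Centroid: ȳ = ΣA·y / ΣA = 115 mm.
Transfer each piece to the centroidal x-axis using Ī + A·d² with d = y − 115:
  web: d = 0 mm → contributes +6 083 500 mm⁴
  top flange (beyond web): d = 111 mm → contributes +7 297 189 mm⁴
  bottom flange (beyond web): d = -111 mm → contributes +7 297 189 mm⁴
Total I = 20 677 879 mm⁴.

I_x ≈ 2.1 × 10⁷ mm⁴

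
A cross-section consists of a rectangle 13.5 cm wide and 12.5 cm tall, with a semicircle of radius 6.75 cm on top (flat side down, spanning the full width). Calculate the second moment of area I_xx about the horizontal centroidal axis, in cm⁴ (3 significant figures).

Break the section into simple shapes (no overlaps), measuring from the bottom-left corner of the bounding box.
Rectangular body: 13.5 × 12.5, A = 168.75 cm², y = 6.25 cm, Ī = 2197.3 cm⁴.
Semicircular cap: semicircle r = 6.75, A = 71.569 cm², y = 15.365 cm, Ī = 227.85 cm⁴.
Centroid: ȳ = ΣA·y / ΣA = 8.9645 cm.
Transfer each piece to the horizontal centroidal axis using Ī + A·d² with d = y − 8.9645:
  rectangular body: d = -2.7145 cm → contributes +3440.7 cm⁴
  semicircular cap: d = 6.4003 cm → contributes +3159.6 cm⁴
Total I = 6600.3 cm⁴.

I_xx ≈ 6600 cm⁴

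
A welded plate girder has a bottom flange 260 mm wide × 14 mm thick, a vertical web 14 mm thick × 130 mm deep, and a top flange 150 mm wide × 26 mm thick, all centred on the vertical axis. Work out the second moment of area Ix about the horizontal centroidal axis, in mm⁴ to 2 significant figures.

Decompose the section into non-overlapping parts with the origin at the bottom-left of its bounding rectangle.
Bottom plate: 260 × 14, A = 3 640 mm², y = 7 mm, Ī = 59 453 mm⁴.
Web plate: 14 × 130, A = 1 820 mm², y = 79 mm, Ī = 2 563 167 mm⁴.
Top plate: 150 × 26, A = 3 900 mm², y = 157 mm, Ī = 219 700 mm⁴.
Centroid: ȳ = ΣA·y / ΣA = 83.5 mm.
Transfer each piece to the horizontal centroidal axis using Ī + A·d² with d = y − 83.5:
  bottom plate: d = -76.5 mm → contributes +21 361 643 mm⁴
  web plate: d = -4.5 mm → contributes +2 600 022 mm⁴
  top plate: d = 73.5 mm → contributes +21 288 475 mm⁴
Total I = 45 250 140 mm⁴.

Ix ≈ 4.5 × 10⁷ mm⁴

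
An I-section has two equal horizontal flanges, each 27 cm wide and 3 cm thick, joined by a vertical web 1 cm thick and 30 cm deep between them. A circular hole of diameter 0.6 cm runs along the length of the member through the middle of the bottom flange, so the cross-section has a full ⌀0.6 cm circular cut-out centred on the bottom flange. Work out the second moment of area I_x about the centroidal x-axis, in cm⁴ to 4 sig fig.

Break the section into simple shapes (no overlaps), measuring from the bottom-left corner of the bounding box.
Bottom flange: 27 × 3, A = 81 cm², y = 1.5 cm, Ī = 60.75 cm⁴.
Web: 1 × 30, A = 30 cm², y = 18 cm, Ī = 2 250 cm⁴.
Top flange: 27 × 3, A = 81 cm², y = 34.5 cm, Ī = 60.75 cm⁴.
Hole (subtracted): ⌀0.6, A = 0.282743 cm², y = 1.5 cm, Ī = 0.00636173 cm⁴.
Centroid: ȳ = ΣA·y / ΣA = 18.0243 cm.
Transfer each piece to the centroidal x-axis using Ī + A·d² with d = y − 18.0243:
  bottom flange: d = -16.5243 cm → contributes +22178.1 cm⁴
  web: d = -0.0243341 cm → contributes +2250.02 cm⁴
  top flange: d = 16.4757 cm → contributes +22 048 cm⁴
  hole: d = -16.5243 cm → contributes −77.2105 cm⁴
Total I = 46398.9 cm⁴.

I_x ≈ 4.640 × 10⁴ cm⁴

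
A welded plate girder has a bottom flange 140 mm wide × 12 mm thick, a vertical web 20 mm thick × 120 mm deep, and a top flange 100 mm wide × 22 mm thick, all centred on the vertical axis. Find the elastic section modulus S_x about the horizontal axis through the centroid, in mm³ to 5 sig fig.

Split into non-overlapping primitives; take the origin at the lower-left of the bounding box.
Bottom plate: 140 × 12, A = 1 680 mm², y = 6 mm, Ī = 20 160 mm⁴.
Web plate: 20 × 120, A = 2 400 mm², y = 72 mm, Ī = 2 880 000 mm⁴.
Top plate: 100 × 22, A = 2 200 mm², y = 143 mm, Ī = 88733.33 mm⁴.
Centroid: ȳ = ΣA·y / ΣA = 79.21656 mm.
Transfer each piece to the horizontal axis through the centroid using Ī + A·d² with d = y − 79.21656:
  bottom plate: d = -73.21656 mm → contributes +9 026 077 mm⁴
  web plate: d = -7.216561 mm → contributes +3 004 989 mm⁴
  top plate: d = 63.78344 mm → contributes +9 039 053 mm⁴
Total I = 21 070 119 mm⁴.
Extreme fibre distance c = 79.21656 mm; S = I/c = 265981.2 mm³.

S_x ≈ 2.6598 × 10⁵ mm³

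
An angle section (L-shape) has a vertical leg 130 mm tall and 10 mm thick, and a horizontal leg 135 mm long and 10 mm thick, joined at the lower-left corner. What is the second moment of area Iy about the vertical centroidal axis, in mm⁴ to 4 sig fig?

Decompose the section into non-overlapping parts with the origin at the bottom-left of its bounding rectangle.
Vertical leg: 10 × 130, A = 1 300 mm², x = 5 mm, Ī = 10833.3 mm⁴.
Horizontal leg (remainder): 125 × 10, A = 1 250 mm², x = 72.5 mm, Ī = 1 627 604 mm⁴.
Centroid: x̄ = ΣA·x / ΣA = 38.0882 mm.
Transfer each piece to the vertical centroidal axis using Ī + A·d² with d = x − 38.0882:
  vertical leg: d = -33.0882 mm → contributes +1 434 114 mm⁴
  horizontal leg (remainder): d = 34.4118 mm → contributes +3 107 816 mm⁴
Total I = 4 541 930 mm⁴.

Iy ≈ 4.542 × 10⁶ mm⁴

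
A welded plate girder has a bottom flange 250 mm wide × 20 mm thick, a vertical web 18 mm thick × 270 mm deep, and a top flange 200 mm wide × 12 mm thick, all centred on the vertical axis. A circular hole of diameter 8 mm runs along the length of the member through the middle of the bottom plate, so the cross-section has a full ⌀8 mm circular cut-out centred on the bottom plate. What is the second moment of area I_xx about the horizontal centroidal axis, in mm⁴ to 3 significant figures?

Decompose the section into non-overlapping parts with the origin at the bottom-left of its bounding rectangle.
Bottom plate: 250 × 20, A = 5 000 mm², y = 10 mm, Ī = 166 667 mm⁴.
Web plate: 18 × 270, A = 4 860 mm², y = 155 mm, Ī = 29 524 500 mm⁴.
Top plate: 200 × 12, A = 2 400 mm², y = 296 mm, Ī = 28 800 mm⁴.
Hole (subtracted): ⌀8, A = 50.265 mm², y = 10 mm, Ī = 201.06 mm⁴.
Centroid: ȳ = ΣA·y / ΣA = 123.93 mm.
Transfer each piece to the horizontal centroidal axis using Ī + A·d² with d = y − 123.93:
  bottom plate: d = -113.93 mm → contributes +65 071 085 mm⁴
  web plate: d = 31.066 mm → contributes +34 214 965 mm⁴
  top plate: d = 172.07 mm → contributes +71 085 163 mm⁴
  hole: d = -113.93 mm → contributes −652 691 mm⁴
Total I = 169 718 522 mm⁴.

I_xx ≈ 1.70 × 10⁸ mm⁴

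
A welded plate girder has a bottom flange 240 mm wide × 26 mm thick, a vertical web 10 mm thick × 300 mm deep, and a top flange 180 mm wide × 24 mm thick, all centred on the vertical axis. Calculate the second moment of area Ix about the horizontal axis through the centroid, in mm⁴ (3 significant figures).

Ix ≈ 2.95 × 10⁸ mm⁴

Treat the section as a set of non-overlapping primitives; coordinates are from the bounding-box lower-left.
Bottom plate: 240 × 26, A = 6 240 mm², y = 13 mm, Ī = 351 520 mm⁴.
Web plate: 10 × 300, A = 3 000 mm², y = 176 mm, Ī = 22 500 000 mm⁴.
Top plate: 180 × 24, A = 4 320 mm², y = 338 mm, Ī = 207 360 mm⁴.
Centroid: ȳ = ΣA·y / ΣA = 152.6 mm.
Transfer each piece to the horizontal axis through the centroid using Ī + A·d² with d = y − 152.6:
  bottom plate: d = -139.6 mm → contributes +121 960 722 mm⁴
  web plate: d = 23.398 mm → contributes +24 142 432 mm⁴
  top plate: d = 185.4 mm → contributes +148 696 576 mm⁴
Total I = 294 799 730 mm⁴.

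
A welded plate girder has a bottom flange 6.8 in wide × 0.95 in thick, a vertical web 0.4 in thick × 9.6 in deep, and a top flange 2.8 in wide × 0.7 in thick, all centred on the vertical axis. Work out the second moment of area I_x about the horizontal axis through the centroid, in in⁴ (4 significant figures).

Treat the section as a set of non-overlapping primitives; coordinates are from the bounding-box lower-left.
Bottom plate: 6.8 × 0.95, A = 6.46 in², y = 0.475 in, Ī = 0.485846 in⁴.
Web plate: 0.4 × 9.6, A = 3.84 in², y = 5.75 in, Ī = 29.4912 in⁴.
Top plate: 2.8 × 0.7, A = 1.96 in², y = 10.9 in, Ī = 0.0800333 in⁴.
Centroid: ȳ = ΣA·y / ΣA = 3.79384 in.
Transfer each piece to the horizontal axis through the centroid using Ī + A·d² with d = y − 3.79384:
  bottom plate: d = -3.31884 in → contributes +71.6409 in⁴
  web plate: d = 1.95616 in → contributes +44.1852 in⁴
  top plate: d = 7.10616 in → contributes +99.0551 in⁴
Total I = 214.881 in⁴.

I_x ≈ 214.9 in⁴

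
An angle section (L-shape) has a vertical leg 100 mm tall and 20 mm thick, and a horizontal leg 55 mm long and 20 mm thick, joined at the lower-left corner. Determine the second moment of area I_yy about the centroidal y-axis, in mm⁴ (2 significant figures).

Decompose the section into non-overlapping parts with the origin at the bottom-left of its bounding rectangle.
Vertical leg: 20 × 100, A = 2 000 mm², x = 10 mm, Ī = 66 667 mm⁴.
Horizontal leg (remainder): 35 × 20, A = 700 mm², x = 37.5 mm, Ī = 71 458 mm⁴.
Centroid: x̄ = ΣA·x / ΣA = 17.13 mm.
Transfer each piece to the centroidal y-axis using Ī + A·d² with d = x − 17.13:
  vertical leg: d = -7.13 mm → contributes +168 330 mm⁴
  horizontal leg (remainder): d = 20.37 mm → contributes +361 925 mm⁴
Total I = 530 255 mm⁴.

I_yy ≈ 5.3 × 10⁵ mm⁴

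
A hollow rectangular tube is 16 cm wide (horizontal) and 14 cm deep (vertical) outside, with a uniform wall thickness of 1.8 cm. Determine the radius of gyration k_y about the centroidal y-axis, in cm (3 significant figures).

k_y ≈ 5.74 cm

Split into non-overlapping primitives; take the origin at the lower-left of the bounding box.
Outer rectangle: 16 × 14, A = 224 cm², x = 8 cm, Ī = 4778.7 cm⁴.
Inner void (subtracted): 12.4 × 10.4, A = 128.96 cm², x = 8 cm, Ī = 1652.4 cm⁴.
By symmetry the centroid is at mid-width, x̄ = 8 cm.
All pieces are centred on the centroidal y-axis, so I = ΣĪ (holes subtracted) = 3126.3 cm⁴.
Radius of gyration: k = √(I/A) = √(3126.3 / 95.04) = 5.7353 cm.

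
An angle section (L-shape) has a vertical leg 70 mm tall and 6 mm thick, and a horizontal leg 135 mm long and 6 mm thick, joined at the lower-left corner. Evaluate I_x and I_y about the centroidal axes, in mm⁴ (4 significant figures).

I_x ≈ 4.526 × 10⁵ mm⁴, I_y ≈ 2.315 × 10⁶ mm⁴

Treat the section as a set of non-overlapping primitives; coordinates are from the bounding-box lower-left.
Vertical leg: 6 × 70, A = 420 mm², y = 35 mm, Ī = 171 500 mm⁴.
Horizontal leg (remainder): 129 × 6, A = 774 mm², y = 3 mm, Ī = 2 322 mm⁴.
Centroid: ȳ = ΣA·y / ΣA = 14.2563 mm.
Transfer each piece to the centroidal x-axis using Ī + A·d² with d = y − 14.2563:
  vertical leg: d = 20.7437 mm → contributes +352 227 mm⁴
  horizontal leg (remainder): d = -11.2563 mm → contributes +100 391 mm⁴
Total I = 452 618 mm⁴.
For the y-axis: x̄ = 46.7563 mm.
Repeating about the centroidal y-axis gives I_y = 2 315 095 mm⁴.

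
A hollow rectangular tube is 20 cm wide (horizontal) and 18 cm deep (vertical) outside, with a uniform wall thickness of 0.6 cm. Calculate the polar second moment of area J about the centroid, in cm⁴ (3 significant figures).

Break the section into simple shapes (no overlaps), measuring from the bottom-left corner of the bounding box.
Outer rectangle: 20 × 18, A = 360 cm², y = 9 cm, Ī = 9 720 cm⁴.
Inner void (subtracted): 18.8 × 16.8, A = 315.84 cm², y = 9 cm, Ī = 7428.6 cm⁴.
By symmetry the centroid is at mid-height, ȳ = 9 cm.
All pieces are centred on the centroidal x-axis, so I = ΣĪ (holes subtracted) = 2291.4 cm⁴.
Repeating about the centroidal y-axis gives I_y = 2697.5 cm⁴.
Polar second moment: J = I_x + I_y = 4988.9 cm⁴.

J ≈ 4990 cm⁴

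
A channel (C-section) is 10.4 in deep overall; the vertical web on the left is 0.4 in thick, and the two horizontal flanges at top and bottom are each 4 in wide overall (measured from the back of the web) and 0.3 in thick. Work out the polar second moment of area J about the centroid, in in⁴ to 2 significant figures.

J ≈ 100 in⁴

Decompose the section into non-overlapping parts with the origin at the bottom-left of its bounding rectangle.
Web: 0.4 × 10.4, A = 4.16 in², y = 5.2 in, Ī = 37.5 in⁴.
Top flange (beyond web): 3.6 × 0.3, A = 1.08 in², y = 10.25 in, Ī = 0.0081 in⁴.
Bottom flange (beyond web): 3.6 × 0.3, A = 1.08 in², y = 0.15 in, Ī = 0.0081 in⁴.
By symmetry the centroid is at mid-height, ȳ = 5.2 in.
Transfer each piece to the centroidal x-axis using Ī + A·d² with d = y − 5.2:
  web: d = 0 in → contributes +37.5 in⁴
  top flange (beyond web): d = 5.05 in → contributes +27.55 in⁴
  bottom flange (beyond web): d = -5.05 in → contributes +27.55 in⁴
Total I = 92.6 in⁴.
For the y-axis: x̄ = 0.8835 in.
Repeating about the centroidal y-axis gives I_y = 8.075 in⁴.
Polar second moment: J = I_x + I_y = 100.7 in⁴.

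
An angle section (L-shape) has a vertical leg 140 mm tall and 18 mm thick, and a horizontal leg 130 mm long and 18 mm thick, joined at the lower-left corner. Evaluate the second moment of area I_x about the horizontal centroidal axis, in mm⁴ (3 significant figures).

Treat the section as a set of non-overlapping primitives; coordinates are from the bounding-box lower-left.
Vertical leg: 18 × 140, A = 2 520 mm², y = 70 mm, Ī = 4 116 000 mm⁴.
Horizontal leg (remainder): 112 × 18, A = 2 016 mm², y = 9 mm, Ī = 54 432 mm⁴.
Centroid: ȳ = ΣA·y / ΣA = 42.889 mm.
Transfer each piece to the horizontal centroidal axis using Ī + A·d² with d = y − 42.889:
  vertical leg: d = 27.111 mm → contributes +5 968 231 mm⁴
  horizontal leg (remainder): d = -33.889 mm → contributes +2 369 721 mm⁴
Total I = 8 337 952 mm⁴.

I_x ≈ 8.34 × 10⁶ mm⁴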